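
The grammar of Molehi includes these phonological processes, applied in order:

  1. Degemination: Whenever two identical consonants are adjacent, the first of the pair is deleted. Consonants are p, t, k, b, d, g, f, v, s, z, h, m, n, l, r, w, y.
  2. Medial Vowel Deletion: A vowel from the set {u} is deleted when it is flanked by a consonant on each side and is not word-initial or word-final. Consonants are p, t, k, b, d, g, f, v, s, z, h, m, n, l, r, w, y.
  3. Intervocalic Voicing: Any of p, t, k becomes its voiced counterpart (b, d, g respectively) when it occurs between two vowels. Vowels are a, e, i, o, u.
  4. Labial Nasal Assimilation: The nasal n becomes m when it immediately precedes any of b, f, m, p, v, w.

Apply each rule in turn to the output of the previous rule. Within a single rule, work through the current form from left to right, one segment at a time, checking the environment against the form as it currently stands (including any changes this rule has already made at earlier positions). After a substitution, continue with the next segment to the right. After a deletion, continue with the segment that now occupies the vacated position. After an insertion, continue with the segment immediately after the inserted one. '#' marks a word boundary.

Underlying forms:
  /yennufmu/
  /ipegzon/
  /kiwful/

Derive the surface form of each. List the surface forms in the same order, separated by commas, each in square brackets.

/yennufmu/:
  1 Degemination: [yennufmu] → [yenufmu]
  2 Medial Vowel Deletion: [yenufmu] → [yenfmu]
  3 Intervocalic Voicing: no change — [yenfmu]
  4 Labial Nasal Assimilation: [yenfmu] → [yemfmu]
/ipegzon/:
  1 Degemination: no change — [ipegzon]
  2 Medial Vowel Deletion: no change — [ipegzon]
  3 Intervocalic Voicing: [ipegzon] → [ibegzon]
  4 Labial Nasal Assimilation: no change — [ibegzon]
/kiwful/:
  1 Degemination: no change — [kiwful]
  2 Medial Vowel Deletion: [kiwful] → [kiwfl]
  3 Intervocalic Voicing: no change — [kiwfl]
  4 Labial Nasal Assimilation: no change — [kiwfl]

[yemfmu], [ibegzon], [kiwfl]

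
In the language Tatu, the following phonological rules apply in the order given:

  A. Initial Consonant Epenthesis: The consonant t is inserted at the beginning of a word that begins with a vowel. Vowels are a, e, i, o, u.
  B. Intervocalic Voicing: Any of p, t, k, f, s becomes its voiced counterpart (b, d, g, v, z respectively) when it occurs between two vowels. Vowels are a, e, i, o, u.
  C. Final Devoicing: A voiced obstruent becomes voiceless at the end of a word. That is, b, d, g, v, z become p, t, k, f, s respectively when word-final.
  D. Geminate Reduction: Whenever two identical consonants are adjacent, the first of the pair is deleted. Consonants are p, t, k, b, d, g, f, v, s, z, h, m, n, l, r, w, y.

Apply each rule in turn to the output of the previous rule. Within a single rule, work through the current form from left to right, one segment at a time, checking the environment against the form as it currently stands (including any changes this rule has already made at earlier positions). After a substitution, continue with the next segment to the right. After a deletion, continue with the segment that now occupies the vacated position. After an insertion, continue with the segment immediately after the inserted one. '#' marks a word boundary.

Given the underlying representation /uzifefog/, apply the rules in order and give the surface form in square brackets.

A Initial Consonant Epenthesis: [uzifefog] → [tuzifefog]
B Intervocalic Voicing: [tuzifefog] → [tuzivevog]
C Final Devoicing: [tuzivevog] → [tuzivevok]
D Geminate Reduction: no change — [tuzivevok]

[tuzivevok]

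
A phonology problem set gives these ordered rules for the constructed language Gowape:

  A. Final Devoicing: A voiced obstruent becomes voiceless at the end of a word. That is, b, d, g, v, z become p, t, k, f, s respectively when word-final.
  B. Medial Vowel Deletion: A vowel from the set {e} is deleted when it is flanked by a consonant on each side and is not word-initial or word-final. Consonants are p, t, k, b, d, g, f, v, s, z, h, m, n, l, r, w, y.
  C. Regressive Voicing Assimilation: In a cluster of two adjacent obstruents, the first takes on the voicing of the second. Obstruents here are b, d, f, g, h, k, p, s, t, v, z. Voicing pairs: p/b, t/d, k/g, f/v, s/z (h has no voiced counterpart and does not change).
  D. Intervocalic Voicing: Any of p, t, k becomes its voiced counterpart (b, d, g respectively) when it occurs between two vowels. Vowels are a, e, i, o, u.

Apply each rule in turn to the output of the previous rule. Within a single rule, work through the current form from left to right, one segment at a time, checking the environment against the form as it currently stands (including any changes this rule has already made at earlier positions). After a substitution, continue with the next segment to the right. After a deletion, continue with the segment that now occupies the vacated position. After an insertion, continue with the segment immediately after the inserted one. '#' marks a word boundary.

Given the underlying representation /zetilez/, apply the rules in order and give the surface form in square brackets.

[stils]

A Final Devoicing: [zetilez] → [zetiles]
B Medial Vowel Deletion: [zetiles] → [ztils]
C Regressive Voicing Assimilation: [ztils] → [stils]
D Intervocalic Voicing: no change — [stils]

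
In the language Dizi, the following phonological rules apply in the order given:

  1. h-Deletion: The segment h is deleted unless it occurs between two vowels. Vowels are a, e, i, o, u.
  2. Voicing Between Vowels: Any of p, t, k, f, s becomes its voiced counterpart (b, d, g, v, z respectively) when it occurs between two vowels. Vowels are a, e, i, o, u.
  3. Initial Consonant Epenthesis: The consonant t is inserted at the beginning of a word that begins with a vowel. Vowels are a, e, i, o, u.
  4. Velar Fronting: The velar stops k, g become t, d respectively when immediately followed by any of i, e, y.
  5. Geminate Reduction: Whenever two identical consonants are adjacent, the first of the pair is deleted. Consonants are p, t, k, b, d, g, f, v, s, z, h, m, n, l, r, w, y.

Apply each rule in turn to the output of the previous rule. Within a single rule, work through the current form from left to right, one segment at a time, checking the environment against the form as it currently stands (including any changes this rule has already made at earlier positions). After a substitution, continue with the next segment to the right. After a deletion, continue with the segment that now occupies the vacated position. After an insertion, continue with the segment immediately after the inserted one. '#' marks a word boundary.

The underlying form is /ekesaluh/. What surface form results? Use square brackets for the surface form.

1 h-Deletion: [ekesaluh] → [ekesalu]
2 Voicing Between Vowels: [ekesalu] → [egezalu]
3 Initial Consonant Epenthesis: [egezalu] → [tegezalu]
4 Velar Fronting: [tegezalu] → [tedezalu]
5 Geminate Reduction: no change — [tedezalu]

[tedezalu]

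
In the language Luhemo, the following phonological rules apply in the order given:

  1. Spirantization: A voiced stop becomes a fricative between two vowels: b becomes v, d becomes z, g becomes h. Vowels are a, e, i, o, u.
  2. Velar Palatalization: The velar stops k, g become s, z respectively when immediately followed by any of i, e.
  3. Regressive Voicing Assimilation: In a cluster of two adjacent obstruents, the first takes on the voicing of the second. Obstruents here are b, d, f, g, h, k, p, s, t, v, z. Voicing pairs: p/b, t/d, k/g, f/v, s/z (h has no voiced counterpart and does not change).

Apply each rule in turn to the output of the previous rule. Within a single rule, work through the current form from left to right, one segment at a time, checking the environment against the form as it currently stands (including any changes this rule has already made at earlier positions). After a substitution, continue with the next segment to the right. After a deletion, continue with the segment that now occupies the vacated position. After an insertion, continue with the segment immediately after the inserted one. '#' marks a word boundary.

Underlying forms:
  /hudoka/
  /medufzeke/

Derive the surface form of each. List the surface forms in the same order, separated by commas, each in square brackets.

[huzoka], [mezuvzese]

/hudoka/:
  1 Spirantization: [hudoka] → [huzoka]
  2 Velar Palatalization: no change — [huzoka]
  3 Regressive Voicing Assimilation: no change — [huzoka]
/medufzeke/:
  1 Spirantization: [medufzeke] → [mezufzeke]
  2 Velar Palatalization: [mezufzeke] → [mezufzese]
  3 Regressive Voicing Assimilation: [mezufzese] → [mezuvzese]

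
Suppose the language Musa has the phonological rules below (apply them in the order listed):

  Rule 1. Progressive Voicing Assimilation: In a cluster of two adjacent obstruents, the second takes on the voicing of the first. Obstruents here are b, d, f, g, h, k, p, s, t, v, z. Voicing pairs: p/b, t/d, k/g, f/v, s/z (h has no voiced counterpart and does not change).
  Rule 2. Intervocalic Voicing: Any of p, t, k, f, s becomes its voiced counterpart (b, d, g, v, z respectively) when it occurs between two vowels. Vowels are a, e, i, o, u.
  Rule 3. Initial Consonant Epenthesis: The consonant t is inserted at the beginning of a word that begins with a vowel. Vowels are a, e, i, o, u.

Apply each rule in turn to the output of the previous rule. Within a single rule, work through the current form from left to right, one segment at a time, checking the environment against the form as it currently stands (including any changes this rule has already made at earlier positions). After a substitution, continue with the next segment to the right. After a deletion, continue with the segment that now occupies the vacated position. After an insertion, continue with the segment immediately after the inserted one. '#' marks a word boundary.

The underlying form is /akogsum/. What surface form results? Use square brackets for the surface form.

[tagogzum]

Rule 1 Progressive Voicing Assimilation: [akogsum] → [akogzum]
Rule 2 Intervocalic Voicing: [akogzum] → [agogzum]
Rule 3 Initial Consonant Epenthesis: [agogzum] → [tagogzum]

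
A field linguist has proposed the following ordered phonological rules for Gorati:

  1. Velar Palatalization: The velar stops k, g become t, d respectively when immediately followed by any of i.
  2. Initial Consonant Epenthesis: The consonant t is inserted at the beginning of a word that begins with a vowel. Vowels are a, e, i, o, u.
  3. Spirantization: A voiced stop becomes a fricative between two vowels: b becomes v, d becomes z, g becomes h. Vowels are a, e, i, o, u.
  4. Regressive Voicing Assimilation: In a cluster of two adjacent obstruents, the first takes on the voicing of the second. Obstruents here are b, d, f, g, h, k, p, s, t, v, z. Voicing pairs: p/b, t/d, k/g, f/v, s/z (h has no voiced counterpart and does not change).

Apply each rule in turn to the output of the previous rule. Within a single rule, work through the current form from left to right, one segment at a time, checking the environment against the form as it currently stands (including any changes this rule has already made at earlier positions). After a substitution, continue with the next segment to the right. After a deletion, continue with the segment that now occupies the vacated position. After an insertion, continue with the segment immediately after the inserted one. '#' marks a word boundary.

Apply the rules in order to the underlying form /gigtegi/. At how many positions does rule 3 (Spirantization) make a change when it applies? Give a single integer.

1

1 Velar Palatalization: [gigtegi] → [digtedi]
2 Initial Consonant Epenthesis: no change — [digtedi]
3 Spirantization: [digtedi] → [digtezi]
4 Regressive Voicing Assimilation: [digtezi] → [diktezi]
Rule 3 changed 1 position(s).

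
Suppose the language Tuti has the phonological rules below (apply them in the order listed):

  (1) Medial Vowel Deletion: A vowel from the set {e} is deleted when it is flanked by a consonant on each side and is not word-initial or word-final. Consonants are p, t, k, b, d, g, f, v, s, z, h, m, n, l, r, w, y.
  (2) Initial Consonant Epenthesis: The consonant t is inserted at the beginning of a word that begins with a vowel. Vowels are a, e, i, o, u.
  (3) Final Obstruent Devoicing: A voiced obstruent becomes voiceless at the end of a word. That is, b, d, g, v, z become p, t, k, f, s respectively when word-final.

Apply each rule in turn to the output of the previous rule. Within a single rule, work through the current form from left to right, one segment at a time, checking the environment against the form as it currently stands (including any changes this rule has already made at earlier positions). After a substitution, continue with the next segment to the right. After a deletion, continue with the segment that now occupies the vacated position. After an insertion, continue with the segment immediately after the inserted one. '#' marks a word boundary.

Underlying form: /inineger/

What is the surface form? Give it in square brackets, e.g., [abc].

[tiningr]

(1) Medial Vowel Deletion: [inineger] → [iningr]
(2) Initial Consonant Epenthesis: [iningr] → [tiningr]
(3) Final Obstruent Devoicing: no change — [tiningr]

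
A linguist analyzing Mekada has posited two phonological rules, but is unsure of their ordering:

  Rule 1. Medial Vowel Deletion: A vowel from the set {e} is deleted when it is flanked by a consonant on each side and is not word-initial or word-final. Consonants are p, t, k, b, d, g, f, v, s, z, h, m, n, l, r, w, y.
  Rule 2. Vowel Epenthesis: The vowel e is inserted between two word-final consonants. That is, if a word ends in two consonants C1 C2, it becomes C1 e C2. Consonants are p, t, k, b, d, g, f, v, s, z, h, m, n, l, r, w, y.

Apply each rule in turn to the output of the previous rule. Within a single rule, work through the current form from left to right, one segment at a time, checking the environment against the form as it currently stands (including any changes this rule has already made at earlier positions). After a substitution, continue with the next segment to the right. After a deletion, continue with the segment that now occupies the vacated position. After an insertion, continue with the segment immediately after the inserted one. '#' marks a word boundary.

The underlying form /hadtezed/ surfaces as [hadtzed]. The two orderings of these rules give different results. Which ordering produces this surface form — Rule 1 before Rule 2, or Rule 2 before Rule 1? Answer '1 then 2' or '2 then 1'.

1 then 2

Order 1 then 2:
  1 Medial Vowel Deletion: [hadtezed] → [hadtzd]
  2 Vowel Epenthesis: [hadtzd] → [hadtzed]
  result: [hadtzed]
Order 2 then 1:
  2 Vowel Epenthesis: no change — [hadtezed]
  1 Medial Vowel Deletion: [hadtezed] → [hadtzd]
  result: [hadtzd]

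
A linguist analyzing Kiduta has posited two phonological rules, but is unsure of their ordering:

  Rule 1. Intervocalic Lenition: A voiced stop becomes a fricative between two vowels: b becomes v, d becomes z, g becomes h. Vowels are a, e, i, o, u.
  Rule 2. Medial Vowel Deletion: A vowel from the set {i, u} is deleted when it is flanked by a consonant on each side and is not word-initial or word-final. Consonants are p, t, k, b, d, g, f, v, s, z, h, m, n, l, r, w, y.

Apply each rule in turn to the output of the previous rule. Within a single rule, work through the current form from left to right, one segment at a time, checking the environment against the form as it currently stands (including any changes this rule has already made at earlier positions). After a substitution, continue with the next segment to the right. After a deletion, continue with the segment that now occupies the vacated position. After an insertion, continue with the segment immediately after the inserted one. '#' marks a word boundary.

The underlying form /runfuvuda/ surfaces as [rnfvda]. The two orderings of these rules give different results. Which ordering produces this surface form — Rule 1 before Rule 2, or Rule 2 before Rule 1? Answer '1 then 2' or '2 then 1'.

2 then 1

Order 1 then 2:
  1 Intervocalic Lenition: [runfuvuda] → [runfuvuza]
  2 Medial Vowel Deletion: [runfuvuza] → [rnfvza]
  result: [rnfvza]
Order 2 then 1:
  2 Medial Vowel Deletion: [runfuvuda] → [rnfvda]
  1 Intervocalic Lenition: no change — [rnfvda]
  result: [rnfvda]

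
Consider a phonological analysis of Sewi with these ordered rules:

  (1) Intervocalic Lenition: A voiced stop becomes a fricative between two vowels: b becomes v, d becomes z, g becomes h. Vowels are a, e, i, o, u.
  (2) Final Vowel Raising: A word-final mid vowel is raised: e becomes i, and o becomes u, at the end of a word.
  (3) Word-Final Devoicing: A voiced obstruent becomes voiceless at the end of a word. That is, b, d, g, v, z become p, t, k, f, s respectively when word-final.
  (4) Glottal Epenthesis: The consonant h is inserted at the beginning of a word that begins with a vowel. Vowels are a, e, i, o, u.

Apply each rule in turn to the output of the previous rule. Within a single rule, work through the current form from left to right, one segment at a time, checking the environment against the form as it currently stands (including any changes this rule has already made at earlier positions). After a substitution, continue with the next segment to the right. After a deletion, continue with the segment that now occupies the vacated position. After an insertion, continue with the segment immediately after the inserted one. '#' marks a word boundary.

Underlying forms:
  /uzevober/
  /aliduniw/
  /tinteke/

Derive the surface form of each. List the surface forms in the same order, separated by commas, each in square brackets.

/uzevober/:
  (1) Intervocalic Lenition: [uzevober] → [uzevover]
  (2) Final Vowel Raising: no change — [uzevover]
  (3) Word-Final Devoicing: no change — [uzevover]
  (4) Glottal Epenthesis: [uzevover] → [huzevover]
/aliduniw/:
  (1) Intervocalic Lenition: [aliduniw] → [alizuniw]
  (2) Final Vowel Raising: no change — [alizuniw]
  (3) Word-Final Devoicing: no change — [alizuniw]
  (4) Glottal Epenthesis: [alizuniw] → [halizuniw]
/tinteke/:
  (1) Intervocalic Lenition: no change — [tinteke]
  (2) Final Vowel Raising: [tinteke] → [tinteki]
  (3) Word-Final Devoicing: no change — [tinteki]
  (4) Glottal Epenthesis: no change — [tinteki]

[huzevover], [halizuniw], [tinteki]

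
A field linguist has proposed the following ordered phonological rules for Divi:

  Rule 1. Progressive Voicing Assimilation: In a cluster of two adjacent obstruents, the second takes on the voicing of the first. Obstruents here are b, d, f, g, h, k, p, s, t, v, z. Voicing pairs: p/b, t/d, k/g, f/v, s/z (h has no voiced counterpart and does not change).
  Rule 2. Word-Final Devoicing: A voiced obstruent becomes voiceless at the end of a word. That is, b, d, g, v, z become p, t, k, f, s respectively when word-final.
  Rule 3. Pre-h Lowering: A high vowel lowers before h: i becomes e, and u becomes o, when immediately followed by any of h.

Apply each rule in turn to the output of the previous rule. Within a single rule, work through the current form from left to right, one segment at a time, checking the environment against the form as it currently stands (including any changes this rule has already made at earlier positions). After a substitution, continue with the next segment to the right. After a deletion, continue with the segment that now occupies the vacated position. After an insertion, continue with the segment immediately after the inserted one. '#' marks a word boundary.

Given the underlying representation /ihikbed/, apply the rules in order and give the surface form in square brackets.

Rule 1 Progressive Voicing Assimilation: [ihikbed] → [ihikped]
Rule 2 Word-Final Devoicing: [ihikped] → [ihikpet]
Rule 3 Pre-h Lowering: [ihikpet] → [ehikpet]

[ehikpet]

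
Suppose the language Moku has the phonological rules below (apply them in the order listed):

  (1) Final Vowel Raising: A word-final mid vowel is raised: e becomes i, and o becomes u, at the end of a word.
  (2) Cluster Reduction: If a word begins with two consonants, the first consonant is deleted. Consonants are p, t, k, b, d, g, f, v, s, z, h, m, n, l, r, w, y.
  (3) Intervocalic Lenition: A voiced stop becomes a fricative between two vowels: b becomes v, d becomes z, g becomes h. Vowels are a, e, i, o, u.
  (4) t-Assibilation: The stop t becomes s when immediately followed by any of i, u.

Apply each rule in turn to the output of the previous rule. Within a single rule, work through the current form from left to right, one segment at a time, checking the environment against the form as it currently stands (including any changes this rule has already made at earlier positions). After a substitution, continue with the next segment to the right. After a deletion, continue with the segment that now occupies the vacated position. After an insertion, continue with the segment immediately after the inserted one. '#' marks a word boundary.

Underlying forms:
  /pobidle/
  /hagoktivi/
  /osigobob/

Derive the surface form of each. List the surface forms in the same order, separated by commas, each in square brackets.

[povidli], [hahoksivi], [osihovob]

/pobidle/:
  (1) Final Vowel Raising: [pobidle] → [pobidli]
  (2) Cluster Reduction: no change — [pobidli]
  (3) Intervocalic Lenition: [pobidli] → [povidli]
  (4) t-Assibilation: no change — [povidli]
/hagoktivi/:
  (1) Final Vowel Raising: no change — [hagoktivi]
  (2) Cluster Reduction: no change — [hagoktivi]
  (3) Intervocalic Lenition: [hagoktivi] → [hahoktivi]
  (4) t-Assibilation: [hahoktivi] → [hahoksivi]
/osigobob/:
  (1) Final Vowel Raising: no change — [osigobob]
  (2) Cluster Reduction: no change — [osigobob]
  (3) Intervocalic Lenition: [osigobob] → [osihovob]
  (4) t-Assibilation: no change — [osihovob]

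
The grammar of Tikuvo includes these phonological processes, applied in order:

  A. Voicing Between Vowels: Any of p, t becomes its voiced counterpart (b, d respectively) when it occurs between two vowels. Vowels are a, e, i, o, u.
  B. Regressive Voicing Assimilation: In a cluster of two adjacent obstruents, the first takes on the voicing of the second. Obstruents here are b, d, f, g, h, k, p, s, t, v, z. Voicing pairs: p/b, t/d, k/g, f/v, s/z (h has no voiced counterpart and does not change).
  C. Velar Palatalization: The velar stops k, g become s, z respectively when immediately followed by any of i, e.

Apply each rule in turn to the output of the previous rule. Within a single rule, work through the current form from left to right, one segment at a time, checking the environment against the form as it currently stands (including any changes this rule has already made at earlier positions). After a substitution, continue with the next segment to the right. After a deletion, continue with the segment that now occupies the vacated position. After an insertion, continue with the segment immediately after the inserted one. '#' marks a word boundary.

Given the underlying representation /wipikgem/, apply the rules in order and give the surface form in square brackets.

A Voicing Between Vowels: [wipikgem] → [wibikgem]
B Regressive Voicing Assimilation: [wibikgem] → [wibiggem]
C Velar Palatalization: [wibiggem] → [wibigzem]

[wibigzem]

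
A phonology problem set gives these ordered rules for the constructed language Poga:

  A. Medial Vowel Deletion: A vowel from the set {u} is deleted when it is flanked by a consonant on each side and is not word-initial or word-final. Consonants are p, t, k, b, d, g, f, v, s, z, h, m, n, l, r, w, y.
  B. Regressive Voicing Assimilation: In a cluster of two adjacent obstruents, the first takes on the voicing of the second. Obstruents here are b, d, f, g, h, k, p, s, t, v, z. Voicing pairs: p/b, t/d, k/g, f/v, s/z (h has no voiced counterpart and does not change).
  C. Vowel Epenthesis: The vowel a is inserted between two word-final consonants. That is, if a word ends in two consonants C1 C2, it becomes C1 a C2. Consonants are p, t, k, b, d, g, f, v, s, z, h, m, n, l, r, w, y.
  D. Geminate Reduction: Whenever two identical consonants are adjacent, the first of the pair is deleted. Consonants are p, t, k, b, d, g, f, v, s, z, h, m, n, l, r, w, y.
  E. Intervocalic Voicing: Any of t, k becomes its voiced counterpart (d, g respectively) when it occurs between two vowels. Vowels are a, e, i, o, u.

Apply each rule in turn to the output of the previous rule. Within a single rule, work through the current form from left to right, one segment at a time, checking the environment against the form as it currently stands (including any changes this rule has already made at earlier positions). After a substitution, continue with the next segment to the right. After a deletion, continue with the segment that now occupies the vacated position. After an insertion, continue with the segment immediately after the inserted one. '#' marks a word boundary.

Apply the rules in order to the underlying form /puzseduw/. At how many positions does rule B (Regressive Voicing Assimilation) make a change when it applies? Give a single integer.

2

A Medial Vowel Deletion: [puzseduw] → [pzsedw]
B Regressive Voicing Assimilation: [pzsedw] → [bssedw]
C Vowel Epenthesis: [bssedw] → [bssedaw]
D Geminate Reduction: [bssedaw] → [bsedaw]
E Intervocalic Voicing: no change — [bsedaw]
Rule B changed 2 position(s).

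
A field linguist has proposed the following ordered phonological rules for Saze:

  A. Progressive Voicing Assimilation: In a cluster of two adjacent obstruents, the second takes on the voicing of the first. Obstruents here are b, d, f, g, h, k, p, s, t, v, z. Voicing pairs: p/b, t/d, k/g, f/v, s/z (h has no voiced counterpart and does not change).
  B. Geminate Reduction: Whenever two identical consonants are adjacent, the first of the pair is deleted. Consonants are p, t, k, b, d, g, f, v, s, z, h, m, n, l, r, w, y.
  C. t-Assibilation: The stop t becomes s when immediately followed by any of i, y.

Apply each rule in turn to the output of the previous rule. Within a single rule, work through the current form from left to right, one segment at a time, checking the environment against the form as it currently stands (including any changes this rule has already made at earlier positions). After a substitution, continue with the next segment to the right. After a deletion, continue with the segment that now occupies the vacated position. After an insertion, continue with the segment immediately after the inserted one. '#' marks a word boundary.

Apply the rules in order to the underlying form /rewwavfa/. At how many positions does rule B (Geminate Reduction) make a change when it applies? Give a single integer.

2

A Progressive Voicing Assimilation: [rewwavfa] → [rewwavva]
B Geminate Reduction: [rewwavva] → [rewava]
C t-Assibilation: no change — [rewava]
Rule B changed 2 position(s).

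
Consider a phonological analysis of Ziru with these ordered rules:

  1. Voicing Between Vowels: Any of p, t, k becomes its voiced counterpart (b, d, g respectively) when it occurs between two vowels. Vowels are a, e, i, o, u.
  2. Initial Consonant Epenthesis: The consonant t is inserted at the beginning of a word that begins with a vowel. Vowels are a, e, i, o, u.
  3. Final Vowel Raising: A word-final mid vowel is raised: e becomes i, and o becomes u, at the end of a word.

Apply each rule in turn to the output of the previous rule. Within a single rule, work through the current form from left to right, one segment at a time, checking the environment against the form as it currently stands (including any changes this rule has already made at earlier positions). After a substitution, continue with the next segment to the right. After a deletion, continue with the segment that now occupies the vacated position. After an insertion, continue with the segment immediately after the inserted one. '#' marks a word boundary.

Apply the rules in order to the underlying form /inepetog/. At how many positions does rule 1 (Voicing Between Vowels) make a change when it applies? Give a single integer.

1 Voicing Between Vowels: [inepetog] → [inebedog]
2 Initial Consonant Epenthesis: [inebedog] → [tinebedog]
3 Final Vowel Raising: no change — [tinebedog]
Rule 1 changed 2 position(s).

2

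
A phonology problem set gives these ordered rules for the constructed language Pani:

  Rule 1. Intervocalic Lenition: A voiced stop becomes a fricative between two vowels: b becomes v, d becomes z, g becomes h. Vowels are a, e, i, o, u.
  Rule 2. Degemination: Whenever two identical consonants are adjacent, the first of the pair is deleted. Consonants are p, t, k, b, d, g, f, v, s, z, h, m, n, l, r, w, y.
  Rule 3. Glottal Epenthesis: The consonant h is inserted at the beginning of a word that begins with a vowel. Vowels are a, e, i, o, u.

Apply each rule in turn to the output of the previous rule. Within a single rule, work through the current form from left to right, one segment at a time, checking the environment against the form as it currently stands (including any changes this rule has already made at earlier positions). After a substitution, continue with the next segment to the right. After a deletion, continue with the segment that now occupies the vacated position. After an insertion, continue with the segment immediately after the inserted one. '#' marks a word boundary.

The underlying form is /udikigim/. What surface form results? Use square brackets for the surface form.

Rule 1 Intervocalic Lenition: [udikigim] → [uzikihim]
Rule 2 Degemination: no change — [uzikihim]
Rule 3 Glottal Epenthesis: [uzikihim] → [huzikihim]

[huzikihim]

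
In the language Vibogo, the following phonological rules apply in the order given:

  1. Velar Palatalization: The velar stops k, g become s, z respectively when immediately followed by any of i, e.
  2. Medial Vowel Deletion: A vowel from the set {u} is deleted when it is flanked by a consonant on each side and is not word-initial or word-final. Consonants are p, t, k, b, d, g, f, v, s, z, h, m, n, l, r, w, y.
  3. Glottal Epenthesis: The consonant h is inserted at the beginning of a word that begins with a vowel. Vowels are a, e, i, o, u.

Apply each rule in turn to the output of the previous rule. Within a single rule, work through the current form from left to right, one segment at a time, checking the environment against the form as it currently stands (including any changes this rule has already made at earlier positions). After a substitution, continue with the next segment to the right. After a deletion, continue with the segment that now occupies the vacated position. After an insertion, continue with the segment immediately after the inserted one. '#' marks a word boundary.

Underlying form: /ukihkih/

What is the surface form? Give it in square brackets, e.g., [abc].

1 Velar Palatalization: [ukihkih] → [usihsih]
2 Medial Vowel Deletion: no change — [usihsih]
3 Glottal Epenthesis: [usihsih] → [husihsih]

[husihsih]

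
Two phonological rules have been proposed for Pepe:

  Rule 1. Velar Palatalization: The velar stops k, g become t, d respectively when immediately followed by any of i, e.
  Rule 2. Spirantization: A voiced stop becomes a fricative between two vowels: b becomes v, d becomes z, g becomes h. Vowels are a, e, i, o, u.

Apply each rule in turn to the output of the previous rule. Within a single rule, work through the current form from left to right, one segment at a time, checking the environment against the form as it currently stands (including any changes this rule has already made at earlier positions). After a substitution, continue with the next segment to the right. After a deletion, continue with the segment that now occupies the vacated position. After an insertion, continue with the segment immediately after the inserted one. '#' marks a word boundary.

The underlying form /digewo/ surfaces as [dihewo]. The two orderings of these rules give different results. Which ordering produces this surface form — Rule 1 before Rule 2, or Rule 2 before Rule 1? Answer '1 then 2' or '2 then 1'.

2 then 1

Order 1 then 2:
  1 Velar Palatalization: [digewo] → [didewo]
  2 Spirantization: [didewo] → [dizewo]
  result: [dizewo]
Order 2 then 1:
  2 Spirantization: [digewo] → [dihewo]
  1 Velar Palatalization: no change — [dihewo]
  result: [dihewo]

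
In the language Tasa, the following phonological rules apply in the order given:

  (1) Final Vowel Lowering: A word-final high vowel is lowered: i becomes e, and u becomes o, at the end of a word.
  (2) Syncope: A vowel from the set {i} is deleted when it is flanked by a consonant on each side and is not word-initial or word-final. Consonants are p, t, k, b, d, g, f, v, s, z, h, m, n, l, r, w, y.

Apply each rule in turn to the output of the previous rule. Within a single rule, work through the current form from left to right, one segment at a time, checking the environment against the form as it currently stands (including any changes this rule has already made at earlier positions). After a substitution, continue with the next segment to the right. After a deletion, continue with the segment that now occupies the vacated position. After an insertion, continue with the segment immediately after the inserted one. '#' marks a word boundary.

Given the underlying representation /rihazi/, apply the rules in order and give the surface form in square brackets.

(1) Final Vowel Lowering: [rihazi] → [rihaze]
(2) Syncope: [rihaze] → [rhaze]

[rhaze]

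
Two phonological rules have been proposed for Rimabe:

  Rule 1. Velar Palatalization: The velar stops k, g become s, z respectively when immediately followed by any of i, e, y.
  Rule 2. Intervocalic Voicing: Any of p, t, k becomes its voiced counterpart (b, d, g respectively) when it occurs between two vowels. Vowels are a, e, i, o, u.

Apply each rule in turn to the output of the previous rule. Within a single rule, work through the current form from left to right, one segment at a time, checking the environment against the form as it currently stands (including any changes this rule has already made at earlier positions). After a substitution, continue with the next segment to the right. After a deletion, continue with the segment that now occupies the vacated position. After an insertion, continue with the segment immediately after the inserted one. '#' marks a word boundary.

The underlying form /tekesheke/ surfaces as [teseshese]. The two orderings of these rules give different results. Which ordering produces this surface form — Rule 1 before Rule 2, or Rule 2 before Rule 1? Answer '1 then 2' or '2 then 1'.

Order 1 then 2:
  1 Velar Palatalization: [tekesheke] → [teseshese]
  2 Intervocalic Voicing: no change — [teseshese]
  result: [teseshese]
Order 2 then 1:
  2 Intervocalic Voicing: [tekesheke] → [tegeshege]
  1 Velar Palatalization: [tegeshege] → [tezesheze]
  result: [tezesheze]

1 then 2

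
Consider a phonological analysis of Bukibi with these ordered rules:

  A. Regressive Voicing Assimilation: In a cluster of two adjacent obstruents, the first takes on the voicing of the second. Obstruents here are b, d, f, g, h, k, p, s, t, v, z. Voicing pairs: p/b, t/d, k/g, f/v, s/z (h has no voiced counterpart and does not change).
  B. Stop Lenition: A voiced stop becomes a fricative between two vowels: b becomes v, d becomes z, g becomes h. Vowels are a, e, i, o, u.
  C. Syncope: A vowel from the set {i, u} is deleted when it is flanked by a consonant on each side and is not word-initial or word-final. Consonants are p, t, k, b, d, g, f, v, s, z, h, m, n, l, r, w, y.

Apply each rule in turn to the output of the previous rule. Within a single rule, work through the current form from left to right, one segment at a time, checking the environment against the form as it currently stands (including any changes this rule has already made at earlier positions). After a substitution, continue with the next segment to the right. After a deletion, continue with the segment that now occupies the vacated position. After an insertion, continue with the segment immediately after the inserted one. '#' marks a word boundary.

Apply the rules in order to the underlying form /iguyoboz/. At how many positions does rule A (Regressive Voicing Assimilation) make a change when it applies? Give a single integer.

A Regressive Voicing Assimilation: no change — [iguyoboz]
B Stop Lenition: [iguyoboz] → [ihuyovoz]
C Syncope: [ihuyovoz] → [ihyovoz]
Rule A changed 0 position(s).

0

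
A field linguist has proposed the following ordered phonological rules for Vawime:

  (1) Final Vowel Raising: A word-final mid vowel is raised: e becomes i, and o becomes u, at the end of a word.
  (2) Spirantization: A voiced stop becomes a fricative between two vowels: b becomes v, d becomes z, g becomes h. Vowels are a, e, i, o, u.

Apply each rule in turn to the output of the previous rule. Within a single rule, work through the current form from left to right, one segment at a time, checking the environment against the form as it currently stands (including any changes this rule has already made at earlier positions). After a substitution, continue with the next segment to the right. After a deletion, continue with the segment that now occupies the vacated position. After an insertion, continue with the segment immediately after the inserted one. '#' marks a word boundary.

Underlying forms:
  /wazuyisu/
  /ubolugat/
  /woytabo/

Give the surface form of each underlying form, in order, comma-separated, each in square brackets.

[wazuyisu], [uvoluhat], [woytavu]

/wazuyisu/:
  (1) Final Vowel Raising: no change — [wazuyisu]
  (2) Spirantization: no change — [wazuyisu]
/ubolugat/:
  (1) Final Vowel Raising: no change — [ubolugat]
  (2) Spirantization: [ubolugat] → [uvoluhat]
/woytabo/:
  (1) Final Vowel Raising: [woytabo] → [woytabu]
  (2) Spirantization: [woytabu] → [woytavu]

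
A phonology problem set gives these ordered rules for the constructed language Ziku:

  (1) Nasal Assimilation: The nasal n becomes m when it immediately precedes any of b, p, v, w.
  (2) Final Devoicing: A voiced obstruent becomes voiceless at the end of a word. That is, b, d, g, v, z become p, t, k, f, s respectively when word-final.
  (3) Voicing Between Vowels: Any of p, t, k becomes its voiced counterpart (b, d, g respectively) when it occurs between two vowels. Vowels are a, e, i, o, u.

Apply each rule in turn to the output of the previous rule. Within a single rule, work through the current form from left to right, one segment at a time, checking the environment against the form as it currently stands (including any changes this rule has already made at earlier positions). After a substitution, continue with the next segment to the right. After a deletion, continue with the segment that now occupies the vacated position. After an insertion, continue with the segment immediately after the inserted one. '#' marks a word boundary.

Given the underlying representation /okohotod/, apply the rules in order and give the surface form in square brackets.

[ogohodot]

(1) Nasal Assimilation: no change — [okohotod]
(2) Final Devoicing: [okohotod] → [okohotot]
(3) Voicing Between Vowels: [okohotot] → [ogohodot]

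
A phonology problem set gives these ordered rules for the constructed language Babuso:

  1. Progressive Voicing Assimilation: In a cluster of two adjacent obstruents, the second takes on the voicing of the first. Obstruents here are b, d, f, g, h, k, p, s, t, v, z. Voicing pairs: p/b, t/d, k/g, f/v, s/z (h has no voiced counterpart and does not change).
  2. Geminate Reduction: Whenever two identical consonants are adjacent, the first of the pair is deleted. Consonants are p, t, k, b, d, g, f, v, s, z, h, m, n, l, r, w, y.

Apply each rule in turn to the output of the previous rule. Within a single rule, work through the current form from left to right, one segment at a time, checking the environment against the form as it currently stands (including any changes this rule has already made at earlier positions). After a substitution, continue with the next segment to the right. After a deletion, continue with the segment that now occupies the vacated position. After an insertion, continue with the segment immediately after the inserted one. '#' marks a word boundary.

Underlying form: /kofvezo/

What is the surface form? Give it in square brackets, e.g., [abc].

1 Progressive Voicing Assimilation: [kofvezo] → [koffezo]
2 Geminate Reduction: [koffezo] → [kofezo]

[kofezo]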